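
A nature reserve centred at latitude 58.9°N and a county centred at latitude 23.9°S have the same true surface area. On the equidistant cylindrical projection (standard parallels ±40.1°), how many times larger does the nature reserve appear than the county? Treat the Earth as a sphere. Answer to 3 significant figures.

1.77

In the equirectangular projection with standard parallel φ₀ = 40.1° (x = Rλ cos φ₀, y = Rφ), meridians are true-scale (h = 1) and the parallel scale is k = cos φ₀ / cos φ.
Areal scale at 58.9°: h·k = 1.000 × 1.481 = 1.481.
Areal scale at 23.9°: h·k = 1.000 × 0.8367 = 0.8367.
Ratio = 1.481/0.8367 ≈ 1.77.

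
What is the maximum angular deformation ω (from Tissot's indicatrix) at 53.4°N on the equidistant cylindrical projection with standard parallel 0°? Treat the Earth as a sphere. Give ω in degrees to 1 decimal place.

29.3°

Plate carrée maps x = Rλ, y = Rφ. The meridian scale is h = 1 and the parallel scale is k = 1/cos φ = sec φ.
At 53.4°: h = 1.000, k = 1.677; principal scales a = 1.677, b = 1.000.
sin(ω/2) = (a − b)/(a + b) = 0.6772/2.677 = 0.2530, so ω = 2 arcsin(0.2530) ≈ 29.3°.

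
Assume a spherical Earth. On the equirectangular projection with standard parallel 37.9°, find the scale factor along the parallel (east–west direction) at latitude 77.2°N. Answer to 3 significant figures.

3.56

The equidistant cylindrical projection with φ₀ = 37.9° has h = 1 (meridians true) and k = cos φ₀ / cos φ along parallels.
k = cos 37.9° / cos 77.2° = 0.7891/0.2215 = 3.562.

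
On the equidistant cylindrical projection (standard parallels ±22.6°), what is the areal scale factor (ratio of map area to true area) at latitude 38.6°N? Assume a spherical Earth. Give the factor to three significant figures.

1.18

With standard parallel φ₀ = 22.6°, the equirectangular projection gives x = Rλ cos φ₀, y = Rφ, so h = 1 and k = cos 22.6° / cos φ.
Areal scale = h·k = 1 × cos φ₀ / cos φ; at 38.6°, h = 1.000, k = 1.181, so h·k = 1.181.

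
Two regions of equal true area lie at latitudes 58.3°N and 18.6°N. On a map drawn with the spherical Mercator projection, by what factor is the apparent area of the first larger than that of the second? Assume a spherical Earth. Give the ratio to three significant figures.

3.25

Mercator areal scale is sec²φ.
At 58.3°: sec²(58.3°) = 1/0.5255² = 3.622.
At 18.6°: sec²(18.6°) = 1/0.9478² = 1.113.
Ratio = 3.622/1.113 = cos²(18.6°)/cos²(58.3°) ≈ 3.25.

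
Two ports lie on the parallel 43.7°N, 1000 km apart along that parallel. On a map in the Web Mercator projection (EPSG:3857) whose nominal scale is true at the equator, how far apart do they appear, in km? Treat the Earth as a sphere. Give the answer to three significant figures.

Mercator is conformal, so the point scale is isotropic: h = k = sec φ = 1/cos φ.
Along the parallel, k = sec 43.7° = 1/0.7230 = 1.383.
Map distance = 1000 × 1.383 ≈ 1380 km.

1380 km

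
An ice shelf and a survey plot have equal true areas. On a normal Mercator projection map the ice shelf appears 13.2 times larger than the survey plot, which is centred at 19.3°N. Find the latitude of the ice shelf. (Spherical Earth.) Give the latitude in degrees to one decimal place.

74.9°

For equal true areas on Mercator, apparent areas scale as sec²φ, so the ratio is cos²φ₂ / cos²φ₁.
cos²φ₂ / cos²φ₁ = 13.2  ⇒  cos φ₁ = cos 19.3° / √13.2 = 0.9438/3.633 = 0.2598.
φ₁ = arccos(0.2598) ≈ 74.9°.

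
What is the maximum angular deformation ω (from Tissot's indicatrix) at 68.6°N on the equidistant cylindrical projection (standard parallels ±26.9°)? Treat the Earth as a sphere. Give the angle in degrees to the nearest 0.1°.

The equidistant cylindrical projection with φ₀ = 26.9° has h = 1 (meridians true) and k = cos φ₀ / cos φ along parallels.
At 68.6°: h = 1.000, k = 2.444; principal scales a = 2.444, b = 1.000.
sin(ω/2) = (a − b)/(a + b) = 1.444/3.444 = 0.4193, so ω = 2 arcsin(0.4193) ≈ 49.6°.

49.6°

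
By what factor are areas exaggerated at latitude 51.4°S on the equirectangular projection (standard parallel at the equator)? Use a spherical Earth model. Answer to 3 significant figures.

In the plate carrée (x = Rλ, y = Rφ), meridians are true-scale (h = 1) and parallels are stretched by k = sec φ.
Areal scale = h·k = 1 × sec φ; at 51.4°, h = 1.000, k = 1.603, so h·k = 1.603.

1.60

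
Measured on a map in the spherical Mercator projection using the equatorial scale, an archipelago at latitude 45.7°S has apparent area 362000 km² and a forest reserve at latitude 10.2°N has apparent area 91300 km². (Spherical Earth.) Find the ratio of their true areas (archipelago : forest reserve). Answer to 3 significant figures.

2.00

Mercator's areal exaggeration is sec²φ; hence true area = (apparent area) · cos²φ.
True area of archipelago: 362000 × cos²(45.7°) = 362000 × 0.4878 = 176600 km².
True area of forest reserve: 91300 × cos²(10.2°) = 91300 × 0.9686 = 88440 km².
Ratio = 176600 / 88440 ≈ 2.00.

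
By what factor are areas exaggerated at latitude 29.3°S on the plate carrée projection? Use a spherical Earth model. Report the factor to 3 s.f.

1.15

In the plate carrée (x = Rλ, y = Rφ), meridians are true-scale (h = 1) and parallels are stretched by k = sec φ.
Areal scale = h·k = 1 × sec φ; at 29.3°, h = 1.000, k = 1.147, so h·k = 1.147.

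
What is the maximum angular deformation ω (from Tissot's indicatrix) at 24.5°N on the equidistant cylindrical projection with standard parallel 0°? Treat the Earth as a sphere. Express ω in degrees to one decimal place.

Plate carrée maps x = Rλ, y = Rφ. The meridian scale is h = 1 and the parallel scale is k = 1/cos φ = sec φ.
At 24.5°: h = 1.000, k = 1.099; principal scales a = 1.099, b = 1.000.
sin(ω/2) = (a − b)/(a + b) = 0.09895/2.099 = 0.04714, so ω = 2 arcsin(0.04714) ≈ 5.4°.

5.4°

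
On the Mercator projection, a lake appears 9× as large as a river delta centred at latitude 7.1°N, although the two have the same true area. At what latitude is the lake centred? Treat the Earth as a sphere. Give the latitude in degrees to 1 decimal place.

70.7°

Mercator areal scale is sec²φ, so apparent-area ratio = sec²φ₁ / sec²φ₂ = cos²φ₂ / cos²φ₁.
cos²φ₂ / cos²φ₁ = 9  ⇒  cos φ₁ = cos 7.1° / √9 = 0.9923/3.000 = 0.3308.
φ₁ = arccos(0.3308) ≈ 70.7°.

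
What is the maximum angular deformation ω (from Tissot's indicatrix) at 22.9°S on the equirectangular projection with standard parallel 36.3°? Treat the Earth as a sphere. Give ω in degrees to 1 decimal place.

With standard parallel φ₀ = 36.3°, the equirectangular projection gives x = Rλ cos φ₀, y = Rφ, so h = 1 and k = cos 36.3° / cos φ.
At 22.9°: h = 1.000, k = 0.8749; principal scales a = 1.000, b = 0.8749.
sin(ω/2) = (a − b)/(a + b) = 0.1251/1.875 = 0.06673, so ω = 2 arcsin(0.06673) ≈ 7.7°.

7.7°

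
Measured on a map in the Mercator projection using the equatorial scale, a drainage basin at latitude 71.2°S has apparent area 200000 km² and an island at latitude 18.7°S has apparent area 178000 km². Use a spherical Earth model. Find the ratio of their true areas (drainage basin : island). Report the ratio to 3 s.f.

0.130

On Mercator the areal scale is sec²φ, so true area = apparent × cos²φ.
True area of drainage basin: 200000 × cos²(71.2°) = 200000 × 0.1039 = 20770 km².
True area of island: 178000 × cos²(18.7°) = 178000 × 0.8972 = 159700 km².
Ratio = 20770 / 159700 ≈ 0.130.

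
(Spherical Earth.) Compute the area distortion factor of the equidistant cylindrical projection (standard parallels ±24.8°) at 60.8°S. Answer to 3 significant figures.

1.86

The equidistant cylindrical projection with φ₀ = 24.8° has h = 1 (meridians true) and k = cos φ₀ / cos φ along parallels.
Areal scale = h·k = 1 × cos φ₀ / cos φ; at 60.8°, h = 1.000, k = 1.861, so h·k = 1.861.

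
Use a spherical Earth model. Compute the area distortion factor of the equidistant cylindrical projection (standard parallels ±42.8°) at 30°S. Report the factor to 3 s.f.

0.847

With standard parallel φ₀ = 42.8°, the equirectangular projection gives x = Rλ cos φ₀, y = Rφ, so h = 1 and k = cos 42.8° / cos φ.
Areal scale = h·k = 1 × cos φ₀ / cos φ; at 30°, h = 1.000, k = 0.8472, so h·k = 0.8472.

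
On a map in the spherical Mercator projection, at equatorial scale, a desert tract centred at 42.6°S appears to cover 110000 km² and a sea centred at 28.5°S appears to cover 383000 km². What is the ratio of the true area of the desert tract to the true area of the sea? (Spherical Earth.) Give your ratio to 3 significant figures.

0.201

Since Mercator area scale is 1/cos²φ, the true area equals the apparent area multiplied by cos²φ.
True area of desert tract: 110000 × cos²(42.6°) = 110000 × 0.5418 = 59600 km².
True area of sea: 383000 × cos²(28.5°) = 383000 × 0.7723 = 295800 km².
Ratio = 59600 / 295800 ≈ 0.201.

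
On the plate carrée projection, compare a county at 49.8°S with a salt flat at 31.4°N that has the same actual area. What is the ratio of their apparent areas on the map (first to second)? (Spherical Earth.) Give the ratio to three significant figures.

For the equirectangular projection with φ₀ = 0 (plate carrée), h = 1 along meridians and k = sec φ along parallels.
Areal scale at 49.8°: h·k = 1.000 × 1.549 = 1.549.
Areal scale at 31.4°: h·k = 1.000 × 1.172 = 1.172.
Ratio = 1.549/1.172 ≈ 1.32.

1.32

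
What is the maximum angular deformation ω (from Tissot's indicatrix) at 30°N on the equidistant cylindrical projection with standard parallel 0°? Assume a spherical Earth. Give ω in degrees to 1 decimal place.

8.2°

Plate carrée maps x = Rλ, y = Rφ. The meridian scale is h = 1 and the parallel scale is k = 1/cos φ = sec φ.
At 30°: h = 1.000, k = 1.155; principal scales a = 1.155, b = 1.000.
sin(ω/2) = (a − b)/(a + b) = 0.1547/2.155 = 0.07180, so ω = 2 arcsin(0.07180) ≈ 8.2°.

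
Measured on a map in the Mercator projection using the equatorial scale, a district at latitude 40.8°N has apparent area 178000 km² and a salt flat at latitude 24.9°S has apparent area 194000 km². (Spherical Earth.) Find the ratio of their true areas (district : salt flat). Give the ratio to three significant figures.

0.639

Since Mercator area scale is 1/cos²φ, the true area equals the apparent area multiplied by cos²φ.
True area of district: 178000 × cos²(40.8°) = 178000 × 0.5730 = 102000 km².
True area of salt flat: 194000 × cos²(24.9°) = 194000 × 0.8227 = 159600 km².
Ratio = 102000 / 159600 ≈ 0.639.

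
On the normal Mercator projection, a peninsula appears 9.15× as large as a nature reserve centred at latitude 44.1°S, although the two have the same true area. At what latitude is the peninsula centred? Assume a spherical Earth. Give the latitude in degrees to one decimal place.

For equal true areas on Mercator, apparent areas scale as sec²φ, so the ratio is cos²φ₂ / cos²φ₁.
cos²φ₂ / cos²φ₁ = 9.15  ⇒  cos φ₁ = cos 44.1° / √9.15 = 0.7181/3.025 = 0.2374.
φ₁ = arccos(0.2374) ≈ 76.3°.

76.3°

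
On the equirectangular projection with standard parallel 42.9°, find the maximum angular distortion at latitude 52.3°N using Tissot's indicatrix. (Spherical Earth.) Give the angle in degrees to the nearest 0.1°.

With standard parallel φ₀ = 42.9°, the equirectangular projection gives x = Rλ cos φ₀, y = Rφ, so h = 1 and k = cos 42.9° / cos φ.
At 52.3°: h = 1.000, k = 1.198; principal scales a = 1.198, b = 1.000.
sin(ω/2) = (a − b)/(a + b) = 0.1979/2.198 = 0.09004, so ω = 2 arcsin(0.09004) ≈ 10.3°.

10.3°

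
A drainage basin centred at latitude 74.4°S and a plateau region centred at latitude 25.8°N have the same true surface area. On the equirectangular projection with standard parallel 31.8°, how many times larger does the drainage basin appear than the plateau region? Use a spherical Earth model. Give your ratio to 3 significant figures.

3.35

The equidistant cylindrical projection with φ₀ = 31.8° has h = 1 (meridians true) and k = cos φ₀ / cos φ along parallels.
Areal scale at 74.4°: h·k = 1.000 × 3.160 = 3.160.
Areal scale at 25.8°: h·k = 1.000 × 0.9440 = 0.9440.
Ratio = 3.160/0.9440 ≈ 3.35.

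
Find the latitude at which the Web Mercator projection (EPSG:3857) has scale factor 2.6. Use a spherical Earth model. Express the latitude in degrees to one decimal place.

67.4°

Mercator scale is k = sec φ = 1/cos φ.
1/cos φ = 2.6  ⇒  cos φ = 0.3846  ⇒  φ = arccos(0.3846) ≈ 67.4°.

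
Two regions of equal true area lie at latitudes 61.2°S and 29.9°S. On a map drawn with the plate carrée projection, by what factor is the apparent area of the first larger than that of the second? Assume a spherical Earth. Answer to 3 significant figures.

1.80

Plate carrée maps x = Rλ, y = Rφ. The meridian scale is h = 1 and the parallel scale is k = 1/cos φ = sec φ.
Areal scale at 61.2°: h·k = 1.000 × 2.076 = 2.076.
Areal scale at 29.9°: h·k = 1.000 × 1.154 = 1.154.
Ratio = 2.076/1.154 ≈ 1.80.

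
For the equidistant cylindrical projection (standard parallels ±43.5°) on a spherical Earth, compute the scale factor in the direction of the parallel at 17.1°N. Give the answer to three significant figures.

With standard parallel φ₀ = 43.5°, the equirectangular projection gives x = Rλ cos φ₀, y = Rφ, so h = 1 and k = cos 43.5° / cos φ.
k = cos 43.5° / cos 17.1° = 0.7254/0.9558 = 0.7589.

0.759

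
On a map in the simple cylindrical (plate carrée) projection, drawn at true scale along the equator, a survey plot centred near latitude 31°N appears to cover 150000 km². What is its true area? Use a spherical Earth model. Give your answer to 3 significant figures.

In the plate carrée (x = Rλ, y = Rφ), meridians are true-scale (h = 1) and parallels are stretched by k = sec φ.
Areal scale = h·k = 1 × sec φ; at 31°, h = 1.000, k = 1.167, so h·k = 1.167.
True area = apparent / (areal scale) = 150000 / 1.167 ≈ 129000 km².

129000 km²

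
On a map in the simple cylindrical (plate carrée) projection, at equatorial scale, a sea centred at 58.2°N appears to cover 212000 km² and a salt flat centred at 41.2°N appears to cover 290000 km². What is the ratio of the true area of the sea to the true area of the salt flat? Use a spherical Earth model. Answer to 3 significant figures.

0.512

On the plate carrée, areal scale = h·k = 1 × sec φ, so true area = apparent × cos φ.
True area of sea: 212000 × cos(58.2°) = 212000 × 0.5270 = 111700 km².
True area of salt flat: 290000 × cos(41.2°) = 290000 × 0.7524 = 218200 km².
Ratio = 111700 / 218200 ≈ 0.512.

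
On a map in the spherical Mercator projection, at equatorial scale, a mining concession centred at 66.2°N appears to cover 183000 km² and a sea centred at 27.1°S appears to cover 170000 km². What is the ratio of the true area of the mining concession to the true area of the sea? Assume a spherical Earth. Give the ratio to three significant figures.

On Mercator the areal scale is sec²φ, so true area = apparent × cos²φ.
True area of mining concession: 183000 × cos²(66.2°) = 183000 × 0.1628 = 29800 km².
True area of sea: 170000 × cos²(27.1°) = 170000 × 0.7925 = 134700 km².
Ratio = 29800 / 134700 ≈ 0.221.

0.221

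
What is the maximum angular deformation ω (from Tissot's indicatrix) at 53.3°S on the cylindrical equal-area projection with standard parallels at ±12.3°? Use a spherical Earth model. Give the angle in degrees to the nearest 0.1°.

54.2°

A cylindrical equal-area projection with standard parallel φ₀ has meridian scale h = cos φ / cos φ₀ and parallel scale k = cos φ₀ / cos φ (so areas are preserved, h·k = 1).
At 53.3°: h = 0.6117, k = 1.635; principal scales a = 1.635, b = 0.6117.
sin(ω/2) = (a − b)/(a + b) = 1.023/2.247 = 0.4555, so ω = 2 arcsin(0.4555) ≈ 54.2°.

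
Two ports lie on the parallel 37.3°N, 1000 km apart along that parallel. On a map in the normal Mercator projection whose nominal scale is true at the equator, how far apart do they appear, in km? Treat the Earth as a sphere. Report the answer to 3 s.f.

1260 km

Mercator is conformal, so the point scale is isotropic: h = k = sec φ = 1/cos φ.
Along the parallel, k = sec 37.3° = 1/0.7955 = 1.257.
Map distance = 1000 × 1.257 ≈ 1260 km.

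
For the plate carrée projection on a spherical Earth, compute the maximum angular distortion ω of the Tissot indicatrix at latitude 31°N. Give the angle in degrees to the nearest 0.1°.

8.8°

For the equirectangular projection with φ₀ = 0 (plate carrée), h = 1 along meridians and k = sec φ along parallels.
At 31°: h = 1.000, k = 1.167; principal scales a = 1.167, b = 1.000.
sin(ω/2) = (a − b)/(a + b) = 0.1666/2.167 = 0.07691, so ω = 2 arcsin(0.07691) ≈ 8.8°.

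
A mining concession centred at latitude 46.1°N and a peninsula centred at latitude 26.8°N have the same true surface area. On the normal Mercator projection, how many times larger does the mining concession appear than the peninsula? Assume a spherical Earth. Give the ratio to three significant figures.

1.66

Mercator is conformal with k = sec φ, so areal scale = k² = sec²φ.
At 46.1°: sec²(46.1°) = 1/0.6934² = 2.080.
At 26.8°: sec²(26.8°) = 1/0.8926² = 1.255.
Ratio = 2.080/1.255 = cos²(26.8°)/cos²(46.1°) ≈ 1.66.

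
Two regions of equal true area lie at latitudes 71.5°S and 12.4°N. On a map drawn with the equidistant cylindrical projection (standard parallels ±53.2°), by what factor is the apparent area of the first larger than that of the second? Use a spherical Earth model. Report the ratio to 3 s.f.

In the equirectangular projection with standard parallel φ₀ = 53.2° (x = Rλ cos φ₀, y = Rφ), meridians are true-scale (h = 1) and the parallel scale is k = cos φ₀ / cos φ.
Areal scale at 71.5°: h·k = 1.000 × 1.888 = 1.888.
Areal scale at 12.4°: h·k = 1.000 × 0.6133 = 0.6133.
Ratio = 1.888/0.6133 ≈ 3.08.

3.08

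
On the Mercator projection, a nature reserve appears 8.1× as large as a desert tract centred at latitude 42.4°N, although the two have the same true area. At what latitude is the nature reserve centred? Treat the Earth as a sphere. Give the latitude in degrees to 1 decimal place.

On Mercator, (apparent₁)/(apparent₂) = sec²φ₁ / sec²φ₂ when true areas are equal.
cos²φ₂ / cos²φ₁ = 8.1  ⇒  cos φ₁ = cos 42.4° / √8.1 = 0.7385/2.846 = 0.2595.
φ₁ = arccos(0.2595) ≈ 75.0°.

75.0°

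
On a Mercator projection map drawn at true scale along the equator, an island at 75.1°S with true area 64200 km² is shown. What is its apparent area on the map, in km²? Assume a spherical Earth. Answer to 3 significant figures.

971000 km²

For Mercator, h = k = sec φ (a conformal cylindrical projection has a single point scale, 1/cos φ).
Areal scale = k² = sec²φ = 1/cos²(75.1°) = 1/0.2571² = 15.12.
Apparent area = 64200 × 15.12 ≈ 971000 km².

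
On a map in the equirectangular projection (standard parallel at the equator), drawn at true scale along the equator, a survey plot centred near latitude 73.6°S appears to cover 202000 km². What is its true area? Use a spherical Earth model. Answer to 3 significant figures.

57000 km²

For the equirectangular projection with φ₀ = 0 (plate carrée), h = 1 along meridians and k = sec φ along parallels.
Areal scale = h·k = 1 × sec φ; at 73.6°, h = 1.000, k = 3.542, so h·k = 3.542.
True area = apparent / (areal scale) = 202000 / 3.542 ≈ 57000 km².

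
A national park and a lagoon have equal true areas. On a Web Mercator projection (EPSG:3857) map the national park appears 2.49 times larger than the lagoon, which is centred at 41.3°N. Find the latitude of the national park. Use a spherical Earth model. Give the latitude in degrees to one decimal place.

For equal true areas on Mercator, apparent areas scale as sec²φ, so the ratio is cos²φ₂ / cos²φ₁.
cos²φ₂ / cos²φ₁ = 2.49  ⇒  cos φ₁ = cos 41.3° / √2.49 = 0.7513/1.578 = 0.4761.
φ₁ = arccos(0.4761) ≈ 61.6°.

61.6°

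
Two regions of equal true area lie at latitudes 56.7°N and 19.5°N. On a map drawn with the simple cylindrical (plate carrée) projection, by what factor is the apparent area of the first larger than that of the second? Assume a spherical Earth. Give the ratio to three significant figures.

1.72

Plate carrée maps x = Rλ, y = Rφ. The meridian scale is h = 1 and the parallel scale is k = 1/cos φ = sec φ.
Areal scale at 56.7°: h·k = 1.000 × 1.821 = 1.821.
Areal scale at 19.5°: h·k = 1.000 × 1.061 = 1.061.
Ratio = 1.821/1.061 ≈ 1.72.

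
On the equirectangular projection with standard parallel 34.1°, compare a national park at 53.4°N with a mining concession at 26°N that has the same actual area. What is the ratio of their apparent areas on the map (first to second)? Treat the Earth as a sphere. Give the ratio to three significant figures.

The equidistant cylindrical projection with φ₀ = 34.1° has h = 1 (meridians true) and k = cos φ₀ / cos φ along parallels.
Areal scale at 53.4°: h·k = 1.000 × 1.389 = 1.389.
Areal scale at 26°: h·k = 1.000 × 0.9213 = 0.9213.
Ratio = 1.389/0.9213 ≈ 1.51.

1.51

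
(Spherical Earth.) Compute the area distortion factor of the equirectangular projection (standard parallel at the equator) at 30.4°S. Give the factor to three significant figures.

In the plate carrée (x = Rλ, y = Rφ), meridians are true-scale (h = 1) and parallels are stretched by k = sec φ.
Areal scale = h·k = 1 × sec φ; at 30.4°, h = 1.000, k = 1.159, so h·k = 1.159.

1.16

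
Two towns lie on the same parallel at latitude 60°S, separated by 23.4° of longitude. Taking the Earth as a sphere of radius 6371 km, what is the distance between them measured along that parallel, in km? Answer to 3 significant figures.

1300 km

Arc length along a parallel = R cos φ · Δλ (with Δλ in radians).
= 6371 × cos 60° × (23.4° × π/180) = 6371 × 0.5000 × 0.4084 ≈ 1300 km.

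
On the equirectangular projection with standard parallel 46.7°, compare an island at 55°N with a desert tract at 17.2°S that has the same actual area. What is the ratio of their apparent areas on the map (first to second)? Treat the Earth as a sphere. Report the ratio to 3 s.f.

In the equirectangular projection with standard parallel φ₀ = 46.7° (x = Rλ cos φ₀, y = Rφ), meridians are true-scale (h = 1) and the parallel scale is k = cos φ₀ / cos φ.
Areal scale at 55°: h·k = 1.000 × 1.196 = 1.196.
Areal scale at 17.2°: h·k = 1.000 × 0.7179 = 0.7179.
Ratio = 1.196/0.7179 ≈ 1.67.

1.67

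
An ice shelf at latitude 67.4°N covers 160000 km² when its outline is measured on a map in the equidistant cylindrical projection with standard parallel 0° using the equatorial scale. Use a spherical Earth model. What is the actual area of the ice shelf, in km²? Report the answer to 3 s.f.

In the plate carrée (x = Rλ, y = Rφ), meridians are true-scale (h = 1) and parallels are stretched by k = sec φ.
Areal scale = h·k = 1 × sec φ; at 67.4°, h = 1.000, k = 2.602, so h·k = 2.602.
True area = apparent / (areal scale) = 160000 / 2.602 ≈ 61500 km².

61500 km²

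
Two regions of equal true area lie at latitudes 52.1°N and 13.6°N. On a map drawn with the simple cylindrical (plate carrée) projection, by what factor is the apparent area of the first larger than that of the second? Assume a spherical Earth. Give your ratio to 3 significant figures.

1.58

Plate carrée maps x = Rλ, y = Rφ. The meridian scale is h = 1 and the parallel scale is k = 1/cos φ = sec φ.
Areal scale at 52.1°: h·k = 1.000 × 1.628 = 1.628.
Areal scale at 13.6°: h·k = 1.000 × 1.029 = 1.029.
Ratio = 1.628/1.029 ≈ 1.58.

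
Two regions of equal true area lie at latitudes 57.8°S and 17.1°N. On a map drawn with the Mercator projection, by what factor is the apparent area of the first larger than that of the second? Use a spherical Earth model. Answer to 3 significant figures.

3.22

Mercator is conformal with k = sec φ, so areal scale = k² = sec²φ.
At 57.8°: sec²(57.8°) = 1/0.5329² = 3.522.
At 17.1°: sec²(17.1°) = 1/0.9558² = 1.095.
Ratio = 3.522/1.095 = cos²(17.1°)/cos²(57.8°) ≈ 3.22.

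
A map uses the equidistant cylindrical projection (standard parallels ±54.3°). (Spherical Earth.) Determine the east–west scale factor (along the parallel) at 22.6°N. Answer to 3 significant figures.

0.632

With standard parallel φ₀ = 54.3°, the equirectangular projection gives x = Rλ cos φ₀, y = Rφ, so h = 1 and k = cos 54.3° / cos φ.
k = cos 54.3° / cos 22.6° = 0.5835/0.9232 = 0.6321.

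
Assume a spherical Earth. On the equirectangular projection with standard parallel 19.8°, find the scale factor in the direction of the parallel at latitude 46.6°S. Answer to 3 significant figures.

1.37

The equidistant cylindrical projection with φ₀ = 19.8° has h = 1 (meridians true) and k = cos φ₀ / cos φ along parallels.
k = cos 19.8° / cos 46.6° = 0.9409/0.6871 = 1.369.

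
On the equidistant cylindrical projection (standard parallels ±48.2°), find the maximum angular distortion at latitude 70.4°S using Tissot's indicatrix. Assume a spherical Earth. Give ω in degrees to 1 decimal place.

38.6°

With standard parallel φ₀ = 48.2°, the equirectangular projection gives x = Rλ cos φ₀, y = Rφ, so h = 1 and k = cos 48.2° / cos φ.
At 70.4°: h = 1.000, k = 1.987; principal scales a = 1.987, b = 1.000.
sin(ω/2) = (a − b)/(a + b) = 0.9870/2.987 = 0.3304, so ω = 2 arcsin(0.3304) ≈ 38.6°.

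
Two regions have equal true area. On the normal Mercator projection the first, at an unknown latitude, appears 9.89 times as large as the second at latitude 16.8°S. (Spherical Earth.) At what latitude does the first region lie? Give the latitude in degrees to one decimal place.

Mercator areal scale is sec²φ, so apparent-area ratio = sec²φ₁ / sec²φ₂ = cos²φ₂ / cos²φ₁.
cos²φ₂ / cos²φ₁ = 9.89  ⇒  cos φ₁ = cos 16.8° / √9.89 = 0.9573/3.145 = 0.3044.
φ₁ = arccos(0.3044) ≈ 72.3°.

72.3°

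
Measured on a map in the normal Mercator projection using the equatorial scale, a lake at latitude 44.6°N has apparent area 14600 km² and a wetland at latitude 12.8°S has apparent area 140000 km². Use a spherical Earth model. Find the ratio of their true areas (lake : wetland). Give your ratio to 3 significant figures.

Mercator's areal exaggeration is sec²φ; hence true area = (apparent area) · cos²φ.
True area of lake: 14600 × cos²(44.6°) = 14600 × 0.5070 = 7402 km².
True area of wetland: 140000 × cos²(12.8°) = 140000 × 0.9509 = 133100 km².
Ratio = 7402 / 133100 ≈ 0.0556.

0.0556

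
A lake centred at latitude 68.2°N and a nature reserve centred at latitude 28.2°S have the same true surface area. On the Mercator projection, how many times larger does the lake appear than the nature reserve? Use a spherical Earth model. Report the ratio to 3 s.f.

Mercator is conformal with k = sec φ, so areal scale = k² = sec²φ.
At 68.2°: sec²(68.2°) = 1/0.3714² = 7.251.
At 28.2°: sec²(28.2°) = 1/0.8813² = 1.288.
Ratio = 7.251/1.288 = cos²(28.2°)/cos²(68.2°) ≈ 5.63.

5.63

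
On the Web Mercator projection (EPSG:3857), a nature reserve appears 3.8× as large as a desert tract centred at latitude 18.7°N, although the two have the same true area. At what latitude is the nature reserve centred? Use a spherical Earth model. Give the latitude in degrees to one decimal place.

60.9°

On Mercator, (apparent₁)/(apparent₂) = sec²φ₁ / sec²φ₂ when true areas are equal.
cos²φ₂ / cos²φ₁ = 3.8  ⇒  cos φ₁ = cos 18.7° / √3.8 = 0.9472/1.949 = 0.4859.
φ₁ = arccos(0.4859) ≈ 60.9°.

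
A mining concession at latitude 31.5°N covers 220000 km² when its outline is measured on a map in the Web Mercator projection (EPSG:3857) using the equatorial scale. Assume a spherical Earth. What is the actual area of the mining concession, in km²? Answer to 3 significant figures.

160000 km²

The Mercator projection is conformal; its linear scale factor is the same in every direction and equals sec φ = 1/cos φ.
Areal scale = k² = sec²φ = 1/cos²(31.5°) = 1/0.8526² = 1.376.
True area = apparent / (areal scale) = 220000 / 1.376 ≈ 160000 km².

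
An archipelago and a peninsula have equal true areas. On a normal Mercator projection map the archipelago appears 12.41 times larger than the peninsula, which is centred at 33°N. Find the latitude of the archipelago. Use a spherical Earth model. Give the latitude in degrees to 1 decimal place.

For equal true areas on Mercator, apparent areas scale as sec²φ, so the ratio is cos²φ₂ / cos²φ₁.
cos²φ₂ / cos²φ₁ = 12.41  ⇒  cos φ₁ = cos 33° / √12.41 = 0.8387/3.523 = 0.2381.
φ₁ = arccos(0.2381) ≈ 76.2°.

76.2°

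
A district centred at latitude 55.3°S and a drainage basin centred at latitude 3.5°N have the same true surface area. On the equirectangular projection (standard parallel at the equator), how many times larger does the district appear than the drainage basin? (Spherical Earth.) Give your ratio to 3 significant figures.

1.75

Plate carrée maps x = Rλ, y = Rφ. The meridian scale is h = 1 and the parallel scale is k = 1/cos φ = sec φ.
Areal scale at 55.3°: h·k = 1.000 × 1.757 = 1.757.
Areal scale at 3.5°: h·k = 1.000 × 1.002 = 1.002.
Ratio = 1.757/1.002 ≈ 1.75.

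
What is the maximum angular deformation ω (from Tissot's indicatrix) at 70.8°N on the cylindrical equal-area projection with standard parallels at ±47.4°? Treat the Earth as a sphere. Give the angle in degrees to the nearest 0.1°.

Cylindrical equal-area (φ₀ = 47.4°): h = cos φ / cos 47.4° along meridians, k = cos 47.4° / cos φ along parallels; h·k = 1.
At 70.8°: h = 0.4859, k = 2.058; principal scales a = 2.058, b = 0.4859.
sin(ω/2) = (a − b)/(a + b) = 1.572/2.544 = 0.6180, so ω = 2 arcsin(0.6180) ≈ 76.3°.

76.3°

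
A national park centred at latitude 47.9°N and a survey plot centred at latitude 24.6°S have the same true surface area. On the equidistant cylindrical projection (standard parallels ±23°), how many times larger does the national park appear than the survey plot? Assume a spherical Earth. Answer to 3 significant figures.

1.36

With standard parallel φ₀ = 23°, the equirectangular projection gives x = Rλ cos φ₀, y = Rφ, so h = 1 and k = cos 23° / cos φ.
Areal scale at 47.9°: h·k = 1.000 × 1.373 = 1.373.
Areal scale at 24.6°: h·k = 1.000 × 1.012 = 1.012.
Ratio = 1.373/1.012 ≈ 1.36.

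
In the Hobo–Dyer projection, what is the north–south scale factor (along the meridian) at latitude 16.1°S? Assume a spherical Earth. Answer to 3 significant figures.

Hobo–Dyer is a cylindrical equal-area projection with standard parallels at ±37.5°. A cylindrical equal-area projection with standard parallel φ₀ has meridian scale h = cos φ / cos φ₀ and parallel scale k = cos φ₀ / cos φ (so areas are preserved, h·k = 1).
h = cos 16.1° / cos 37.5° = 0.9608/0.7934 = 1.211.

1.21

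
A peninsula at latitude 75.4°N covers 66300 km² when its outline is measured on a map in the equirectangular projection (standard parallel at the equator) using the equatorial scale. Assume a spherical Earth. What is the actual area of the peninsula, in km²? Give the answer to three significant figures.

For the equirectangular projection with φ₀ = 0 (plate carrée), h = 1 along meridians and k = sec φ along parallels.
Areal scale = h·k = 1 × sec φ; at 75.4°, h = 1.000, k = 3.967, so h·k = 3.967.
True area = apparent / (areal scale) = 66300 / 3.967 ≈ 16700 km².

16700 km²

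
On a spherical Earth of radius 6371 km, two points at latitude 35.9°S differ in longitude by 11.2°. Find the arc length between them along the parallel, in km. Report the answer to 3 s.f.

1010 km

Arc length along a parallel = R cos φ · Δλ (with Δλ in radians).
= 6371 × cos 35.9° × (11.2° × π/180) = 6371 × 0.8100 × 0.1955 ≈ 1010 km.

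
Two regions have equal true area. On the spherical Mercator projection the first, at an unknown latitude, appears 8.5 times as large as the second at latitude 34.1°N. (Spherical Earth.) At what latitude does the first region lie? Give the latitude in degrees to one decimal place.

73.5°

Mercator areal scale is sec²φ, so apparent-area ratio = sec²φ₁ / sec²φ₂ = cos²φ₂ / cos²φ₁.
cos²φ₂ / cos²φ₁ = 8.5  ⇒  cos φ₁ = cos 34.1° / √8.5 = 0.8281/2.915 = 0.2840.
φ₁ = arccos(0.2840) ≈ 73.5°.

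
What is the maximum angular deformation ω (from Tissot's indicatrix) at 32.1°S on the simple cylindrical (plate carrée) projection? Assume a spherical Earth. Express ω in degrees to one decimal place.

9.5°

In the plate carrée (x = Rλ, y = Rφ), meridians are true-scale (h = 1) and parallels are stretched by k = sec φ.
At 32.1°: h = 1.000, k = 1.180; principal scales a = 1.180, b = 1.000.
sin(ω/2) = (a − b)/(a + b) = 0.1805/2.180 = 0.08277, so ω = 2 arcsin(0.08277) ≈ 9.5°.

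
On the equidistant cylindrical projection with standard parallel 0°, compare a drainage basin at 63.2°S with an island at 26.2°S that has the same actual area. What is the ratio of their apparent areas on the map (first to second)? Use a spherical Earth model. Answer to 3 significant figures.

1.99

For the equirectangular projection with φ₀ = 0 (plate carrée), h = 1 along meridians and k = sec φ along parallels.
Areal scale at 63.2°: h·k = 1.000 × 2.218 = 2.218.
Areal scale at 26.2°: h·k = 1.000 × 1.115 = 1.115.
Ratio = 2.218/1.115 ≈ 1.99.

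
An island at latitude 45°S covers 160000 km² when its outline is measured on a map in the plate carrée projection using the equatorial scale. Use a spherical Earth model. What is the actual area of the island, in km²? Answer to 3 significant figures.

Plate carrée maps x = Rλ, y = Rφ. The meridian scale is h = 1 and the parallel scale is k = 1/cos φ = sec φ.
Areal scale = h·k = 1 × sec φ; at 45°, h = 1.000, k = 1.414, so h·k = 1.414.
True area = apparent / (areal scale) = 160000 / 1.414 ≈ 113000 km².

113000 km²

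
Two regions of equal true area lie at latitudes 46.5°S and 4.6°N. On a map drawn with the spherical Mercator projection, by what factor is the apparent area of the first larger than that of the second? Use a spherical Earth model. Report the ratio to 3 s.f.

2.10

Mercator is conformal with k = sec φ, so areal scale = k² = sec²φ.
At 46.5°: sec²(46.5°) = 1/0.6884² = 2.110.
At 4.6°: sec²(4.6°) = 1/0.9968² = 1.006.
Ratio = 2.110/1.006 = cos²(4.6°)/cos²(46.5°) ≈ 2.10.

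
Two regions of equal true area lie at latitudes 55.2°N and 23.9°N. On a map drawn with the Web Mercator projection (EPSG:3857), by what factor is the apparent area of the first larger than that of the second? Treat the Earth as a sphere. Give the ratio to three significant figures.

2.57

Mercator areal scale is sec²φ.
At 55.2°: sec²(55.2°) = 1/0.5707² = 3.070.
At 23.9°: sec²(23.9°) = 1/0.9143² = 1.196.
Ratio = 3.070/1.196 = cos²(23.9°)/cos²(55.2°) ≈ 2.57.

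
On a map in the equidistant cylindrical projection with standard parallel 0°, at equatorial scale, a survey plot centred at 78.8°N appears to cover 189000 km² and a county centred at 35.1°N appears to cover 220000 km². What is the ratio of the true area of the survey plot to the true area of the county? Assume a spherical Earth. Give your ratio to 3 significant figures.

Plate carrée has h = 1 and k = sec φ, giving areal scale sec φ; true area = (apparent area) · cos φ.
True area of survey plot: 189000 × cos(78.8°) = 189000 × 0.1942 = 36710 km².
True area of county: 220000 × cos(35.1°) = 220000 × 0.8181 = 180000 km².
Ratio = 36710 / 180000 ≈ 0.204.

0.204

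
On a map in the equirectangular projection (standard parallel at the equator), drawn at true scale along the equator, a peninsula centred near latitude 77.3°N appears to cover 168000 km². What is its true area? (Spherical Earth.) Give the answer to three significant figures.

For the equirectangular projection with φ₀ = 0 (plate carrée), h = 1 along meridians and k = sec φ along parallels.
Areal scale = h·k = 1 × sec φ; at 77.3°, h = 1.000, k = 4.549, so h·k = 4.549.
True area = apparent / (areal scale) = 168000 / 4.549 ≈ 36900 km².

36900 km²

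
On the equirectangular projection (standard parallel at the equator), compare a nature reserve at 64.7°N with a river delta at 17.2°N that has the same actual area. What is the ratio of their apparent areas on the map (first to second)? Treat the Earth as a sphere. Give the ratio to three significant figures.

2.24

In the plate carrée (x = Rλ, y = Rφ), meridians are true-scale (h = 1) and parallels are stretched by k = sec φ.
Areal scale at 64.7°: h·k = 1.000 × 2.340 = 2.340.
Areal scale at 17.2°: h·k = 1.000 × 1.047 = 1.047.
Ratio = 2.340/1.047 ≈ 2.24.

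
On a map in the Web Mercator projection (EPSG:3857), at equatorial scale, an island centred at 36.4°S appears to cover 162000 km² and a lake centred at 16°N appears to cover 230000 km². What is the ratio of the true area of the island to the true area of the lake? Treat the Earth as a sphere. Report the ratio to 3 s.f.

On Mercator the areal scale is sec²φ, so true area = apparent × cos²φ.
True area of island: 162000 × cos²(36.4°) = 162000 × 0.6479 = 105000 km².
True area of lake: 230000 × cos²(16°) = 230000 × 0.9240 = 212500 km².
Ratio = 105000 / 212500 ≈ 0.494.

0.494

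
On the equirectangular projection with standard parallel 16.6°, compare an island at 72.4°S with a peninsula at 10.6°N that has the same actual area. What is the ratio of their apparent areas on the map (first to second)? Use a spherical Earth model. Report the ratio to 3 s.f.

With standard parallel φ₀ = 16.6°, the equirectangular projection gives x = Rλ cos φ₀, y = Rφ, so h = 1 and k = cos 16.6° / cos φ.
Areal scale at 72.4°: h·k = 1.000 × 3.169 = 3.169.
Areal scale at 10.6°: h·k = 1.000 × 0.9750 = 0.9750.
Ratio = 3.169/0.9750 ≈ 3.25.

3.25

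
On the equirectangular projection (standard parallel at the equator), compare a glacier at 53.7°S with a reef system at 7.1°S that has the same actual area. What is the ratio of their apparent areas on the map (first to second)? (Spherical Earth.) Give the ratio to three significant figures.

For the equirectangular projection with φ₀ = 0 (plate carrée), h = 1 along meridians and k = sec φ along parallels.
Areal scale at 53.7°: h·k = 1.000 × 1.689 = 1.689.
Areal scale at 7.1°: h·k = 1.000 × 1.008 = 1.008.
Ratio = 1.689/1.008 ≈ 1.68.

1.68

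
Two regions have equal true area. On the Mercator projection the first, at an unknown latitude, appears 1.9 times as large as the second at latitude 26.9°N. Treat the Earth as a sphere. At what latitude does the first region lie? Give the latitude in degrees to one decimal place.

49.7°

For equal true areas on Mercator, apparent areas scale as sec²φ, so the ratio is cos²φ₂ / cos²φ₁.
cos²φ₂ / cos²φ₁ = 1.9  ⇒  cos φ₁ = cos 26.9° / √1.9 = 0.8918/1.378 = 0.6470.
φ₁ = arccos(0.6470) ≈ 49.7°.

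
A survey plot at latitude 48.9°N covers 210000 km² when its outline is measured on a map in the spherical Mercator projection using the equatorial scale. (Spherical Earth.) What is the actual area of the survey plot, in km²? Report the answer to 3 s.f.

90700 km²

For Mercator, h = k = sec φ (a conformal cylindrical projection has a single point scale, 1/cos φ).
Areal scale = k² = sec²φ = 1/cos²(48.9°) = 1/0.6574² = 2.314.
True area = apparent / (areal scale) = 210000 / 2.314 ≈ 90700 km².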